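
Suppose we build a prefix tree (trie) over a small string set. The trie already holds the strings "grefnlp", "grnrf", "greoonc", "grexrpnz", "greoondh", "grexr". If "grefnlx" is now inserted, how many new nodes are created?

The longest prefix of "grefnlx" already in the trie is "grefnl" (length 6).
So 7 − 6 = 1 new nodes.

1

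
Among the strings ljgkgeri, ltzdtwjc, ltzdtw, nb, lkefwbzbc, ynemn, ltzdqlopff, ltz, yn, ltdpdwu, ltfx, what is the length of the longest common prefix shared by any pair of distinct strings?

Equivalently: take the maximum, over all pairs, of their longest common prefix length.
e.g. "ltzdtw" and "ltzdtwjc" share the prefix "ltzdtw" of length 6; no pair shares a longer one.
Longest shared-prefix length: 6

6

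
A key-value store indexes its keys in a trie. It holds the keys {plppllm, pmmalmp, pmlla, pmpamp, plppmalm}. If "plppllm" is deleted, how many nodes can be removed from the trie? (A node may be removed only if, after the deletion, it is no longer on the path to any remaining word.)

3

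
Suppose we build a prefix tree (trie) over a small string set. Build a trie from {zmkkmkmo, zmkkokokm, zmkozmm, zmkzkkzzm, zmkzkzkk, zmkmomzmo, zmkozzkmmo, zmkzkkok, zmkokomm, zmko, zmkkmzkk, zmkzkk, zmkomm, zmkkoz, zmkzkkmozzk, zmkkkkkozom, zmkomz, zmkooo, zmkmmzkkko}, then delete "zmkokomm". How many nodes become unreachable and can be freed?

4

A node on "zmkokomm"'s path can go only if nothing else ends at it or branches off below it.
The suffix "komm" (4 nodes) is used only by "zmkokomm"; the node for "zmko" still has the child "z", so pruning stops there.
Nodes removed: 4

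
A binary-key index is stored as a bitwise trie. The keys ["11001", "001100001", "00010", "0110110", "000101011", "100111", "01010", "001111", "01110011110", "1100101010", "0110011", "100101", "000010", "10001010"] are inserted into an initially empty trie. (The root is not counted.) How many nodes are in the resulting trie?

63

Count nodes per top-level branch (shared prefixes stored once):
  '0'-branch (000010, 00010, 000101011, 001100001, 001111, 01010, 0110011, 0110110, 01110011110): 41 nodes
  '1'-branch (10001010, 100101, 100111, 11001, 1100101010): 22 nodes
Sum: 63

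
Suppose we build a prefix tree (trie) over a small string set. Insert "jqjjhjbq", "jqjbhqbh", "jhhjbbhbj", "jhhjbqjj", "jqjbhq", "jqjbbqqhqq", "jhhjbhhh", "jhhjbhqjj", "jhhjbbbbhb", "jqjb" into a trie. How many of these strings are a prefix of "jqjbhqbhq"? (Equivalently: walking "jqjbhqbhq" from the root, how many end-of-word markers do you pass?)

3

Walk "jqjbhqbhq" from the root; an end-of-word marker is hit whenever a stored word is a prefix of "jqjbhqbhq".
Prefixes of the query that are stored words: "jqjb", "jqjbhq", "jqjbhqbh"
Count: 3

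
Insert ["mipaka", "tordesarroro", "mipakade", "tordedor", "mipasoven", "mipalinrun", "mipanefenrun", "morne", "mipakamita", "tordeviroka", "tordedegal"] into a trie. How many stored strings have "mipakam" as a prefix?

1

Traverse to the node for "mipakam", then collect every word in that subtree.
Matches: "mipakamita"
Count: 1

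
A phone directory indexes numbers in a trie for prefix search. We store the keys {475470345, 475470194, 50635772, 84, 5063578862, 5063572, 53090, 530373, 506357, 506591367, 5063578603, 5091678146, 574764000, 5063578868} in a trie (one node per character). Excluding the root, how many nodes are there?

60

For each word, the new-node count is its length minus the longest prefix already in the trie:
  "475470345" → 9 new (4, 7, 5, 4, 7, 0, 3, 4, 5)
  "475470194" → prefix "475470" already present; 3 new (1, 9, 4)
  "50635772" → 8 new (5, 0, 6, 3, 5, 7, 7, 2)
  "84" → 2 new (8, 4)
  "5063578862" → prefix "506357" already present; 4 new (8, 8, 6, 2)
  "5063572" → prefix "506357" already present; 1 new (2)
  "53090" → prefix "5" already present; 4 new (3, 0, 9, 0)
  "530373" → prefix "530" already present; 3 new (3, 7, 3)
  "506357" → prefix "506357" already present; 0 new (none)
  "506591367" → prefix "506" already present; 6 new (5, 9, 1, 3, 6, 7)
  "5063578603" → prefix "5063578" already present; 3 new (6, 0, 3)
  "5091678146" → prefix "50" already present; 8 new (9, 1, 6, 7, 8, 1, 4, 6)
  "574764000" → prefix "5" already present; 8 new (7, 4, 7, 6, 4, 0, 0, 0)
  "5063578868" → prefix "506357886" already present; 1 new (8)
Total nodes = 9 + 3 + 8 + 2 + 4 + 1 + 4 + 3 + 0 + 6 + 3 + 8 + 8 + 1 = 60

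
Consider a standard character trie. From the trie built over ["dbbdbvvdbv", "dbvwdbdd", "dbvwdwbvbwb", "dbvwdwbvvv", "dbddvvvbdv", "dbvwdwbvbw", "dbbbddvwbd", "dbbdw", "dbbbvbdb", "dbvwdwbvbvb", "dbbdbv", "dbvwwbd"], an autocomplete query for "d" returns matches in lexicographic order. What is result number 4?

dbbdbvvdbv

DFS of the "d" subtree visits, in order: "dbbbddvwbd", "dbbbvbdb", "dbbdbv", "dbbdbvvdbv", "dbbdw", "dbddvvvbdv", "dbvwdbdd", "dbvwdwbvbvb", "dbvwdwbvbw", "dbvwdwbvbwb", "dbvwdwbvvv", "dbvwwbd"
The 4th is dbbdbvvdbv.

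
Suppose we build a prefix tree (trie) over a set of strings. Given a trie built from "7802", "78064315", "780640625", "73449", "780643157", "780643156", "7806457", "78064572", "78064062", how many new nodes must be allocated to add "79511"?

4

The longest prefix of "79511" already in the trie is "7" (length 1).
So 5 − 1 = 4 new nodes.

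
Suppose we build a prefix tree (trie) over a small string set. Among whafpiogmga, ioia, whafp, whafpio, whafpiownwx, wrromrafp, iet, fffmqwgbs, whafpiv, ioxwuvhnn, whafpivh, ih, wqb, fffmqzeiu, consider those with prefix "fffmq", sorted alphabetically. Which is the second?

DFS of the "fffmq" subtree visits, in order: "fffmqwgbs", "fffmqzeiu"
Position 2: fffmqzeiu

fffmqzeiu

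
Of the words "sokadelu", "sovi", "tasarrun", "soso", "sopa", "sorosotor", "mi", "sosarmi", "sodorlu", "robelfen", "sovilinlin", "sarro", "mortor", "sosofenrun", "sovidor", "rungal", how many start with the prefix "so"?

10

Walk to "so"; the words in its subtree are exactly those with that prefix.
Matches: "sodorlu", "sokadelu", "sopa", "sorosotor", "sosarmi", "soso", "sosofenrun", "sovi", "sovidor", "sovilinlin"
Count: 10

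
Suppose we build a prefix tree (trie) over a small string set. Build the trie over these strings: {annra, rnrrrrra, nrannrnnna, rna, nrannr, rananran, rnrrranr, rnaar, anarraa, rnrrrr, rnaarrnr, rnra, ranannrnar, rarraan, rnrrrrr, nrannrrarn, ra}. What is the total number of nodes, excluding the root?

For each word, the new-node count is its length minus the longest prefix already in the trie:
  "annra" → 5 new (a, n, n, r, a)
  "rnrrrrra" → 8 new (r, n, r, r, r, r, r, a)
  "nrannrnnna" → 10 new (n, r, a, n, n, r, n, n, n, a)
  "rna" → prefix "rn" already present; 1 new (a)
  "nrannr" → prefix "nrannr" already present; 0 new (none)
  "rananran" → prefix "r" already present; 7 new (a, n, a, n, r, a, n)
  "rnrrranr" → prefix "rnrrr" already present; 3 new (a, n, r)
  "rnaar" → prefix "rna" already present; 2 new (a, r)
  "anarraa" → prefix "an" already present; 5 new (a, r, r, a, a)
  "rnrrrr" → prefix "rnrrrr" already present; 0 new (none)
  "rnaarrnr" → prefix "rnaar" already present; 3 new (r, n, r)
  "rnra" → prefix "rnr" already present; 1 new (a)
  "ranannrnar" → prefix "ranan" already present; 5 new (n, r, n, a, r)
  "rarraan" → prefix "ra" already present; 5 new (r, r, a, a, n)
  "rnrrrrr" → prefix "rnrrrrr" already present; 0 new (none)
  "nrannrrarn" → prefix "nrannr" already present; 4 new (r, a, r, n)
  "ra" → prefix "ra" already present; 0 new (none)
Total nodes = 5 + 8 + 10 + 1 + 0 + 7 + 3 + 2 + 5 + 0 + 3 + 1 + 5 + 5 + 0 + 4 + 0 = 59

59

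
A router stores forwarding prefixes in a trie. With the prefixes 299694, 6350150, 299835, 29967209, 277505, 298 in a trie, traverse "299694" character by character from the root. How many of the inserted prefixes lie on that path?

1

Traverse "299694" character by character; count nodes along the way that are marked as word ends.
Prefixes of the query that are stored words: "299694"
Count: 1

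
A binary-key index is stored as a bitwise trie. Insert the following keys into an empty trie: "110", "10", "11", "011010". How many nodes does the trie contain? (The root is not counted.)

Trie structure (* marks end of a word):
(root)
├─ 0
│  └─ 1
│     └─ 1
│        └─ 0
│           └─ 1
│              └─ 0 *
└─ 1
   ├─ 0 *
   └─ 1 *
      └─ 0 *
Counting every labelled node above: 10.

10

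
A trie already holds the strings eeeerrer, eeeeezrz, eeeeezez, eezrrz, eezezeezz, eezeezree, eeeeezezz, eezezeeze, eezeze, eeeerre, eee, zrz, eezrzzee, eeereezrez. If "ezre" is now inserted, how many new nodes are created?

3

Walking "ezre" from the root, the first 1 characters ("e") follow existing edges; "z" is the first miss.
Each of the 3 remaining characters creates one node.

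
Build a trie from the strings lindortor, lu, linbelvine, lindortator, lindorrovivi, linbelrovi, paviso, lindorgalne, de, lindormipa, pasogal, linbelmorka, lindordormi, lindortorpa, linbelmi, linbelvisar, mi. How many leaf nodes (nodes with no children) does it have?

16

Leaves are exactly the stored words that no other stored word extends.
Those words: "de", "linbelmi", "linbelmorka", "linbelrovi", "linbelvine", "linbelvisar", "lindordormi", "lindorgalne", "lindormipa", "lindorrovivi", "lindortator", "lindortorpa", "lu", "mi", "pasogal", "paviso"
Leaf count: 16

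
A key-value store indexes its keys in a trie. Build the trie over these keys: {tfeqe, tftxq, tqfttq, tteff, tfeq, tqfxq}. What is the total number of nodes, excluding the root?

Trace insertions, counting only characters that open a new branch:
  "tfeqe" → 5 new (t, f, e, q, e)
  "tftxq" → prefix "tf" already present; 3 new (t, x, q)
  "tqfttq" → prefix "t" already present; 5 new (q, f, t, t, q)
  "tteff" → prefix "t" already present; 4 new (t, e, f, f)
  "tfeq" → prefix "tfeq" already present; 0 new (none)
  "tqfxq" → prefix "tqf" already present; 2 new (x, q)
Total nodes = 5 + 3 + 5 + 4 + 0 + 2 = 19

19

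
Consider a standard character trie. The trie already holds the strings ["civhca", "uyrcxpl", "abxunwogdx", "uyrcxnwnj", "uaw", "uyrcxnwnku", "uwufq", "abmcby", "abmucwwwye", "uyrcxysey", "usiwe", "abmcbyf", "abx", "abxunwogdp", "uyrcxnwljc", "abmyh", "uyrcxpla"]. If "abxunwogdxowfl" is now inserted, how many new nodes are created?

4

"abxunwogdx" is already a path in the trie; the remaining "owfl" must be added.
Each of the 4 remaining characters creates one node.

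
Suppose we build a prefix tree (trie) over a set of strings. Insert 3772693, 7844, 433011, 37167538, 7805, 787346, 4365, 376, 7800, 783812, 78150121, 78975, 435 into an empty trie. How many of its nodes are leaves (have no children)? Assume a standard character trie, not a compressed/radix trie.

13

Leaves are exactly the stored words that no other stored word extends.
Those words: "37167538", "376", "3772693", "433011", "435", "4365", "7800", "7805", "78150121", "783812", "7844", "787346", "78975"
Leaf count: 13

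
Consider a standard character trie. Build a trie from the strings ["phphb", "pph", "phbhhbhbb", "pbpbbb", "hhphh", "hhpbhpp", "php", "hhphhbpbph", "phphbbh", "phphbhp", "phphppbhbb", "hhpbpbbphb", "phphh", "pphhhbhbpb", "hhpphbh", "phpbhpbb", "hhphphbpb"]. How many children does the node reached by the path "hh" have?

1

The children of the "hh" node are the distinct next characters among strings starting with "hh".
Distinct next characters after "hh": p.
That node has 1 child edge.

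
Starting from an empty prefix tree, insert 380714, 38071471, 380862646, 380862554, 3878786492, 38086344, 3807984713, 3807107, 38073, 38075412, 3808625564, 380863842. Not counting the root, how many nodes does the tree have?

For each word, the new-node count is its length minus the longest prefix already in the trie:
  "380714" → 6 new (3, 8, 0, 7, 1, 4)
  "38071471" → prefix "380714" already present; 2 new (7, 1)
  "380862646" → prefix "380" already present; 6 new (8, 6, 2, 6, 4, 6)
  "380862554" → prefix "380862" already present; 3 new (5, 5, 4)
  "3878786492" → prefix "38" already present; 8 new (7, 8, 7, 8, 6, 4, 9, 2)
  "38086344" → prefix "38086" already present; 3 new (3, 4, 4)
  "3807984713" → prefix "3807" already present; 6 new (9, 8, 4, 7, 1, 3)
  "3807107" → prefix "38071" already present; 2 new (0, 7)
  "38073" → prefix "3807" already present; 1 new (3)
  "38075412" → prefix "3807" already present; 4 new (5, 4, 1, 2)
  "3808625564" → prefix "38086255" already present; 2 new (6, 4)
  "380863842" → prefix "380863" already present; 3 new (8, 4, 2)
Total nodes = 6 + 2 + 6 + 3 + 8 + 3 + 6 + 2 + 1 + 4 + 2 + 3 = 46

46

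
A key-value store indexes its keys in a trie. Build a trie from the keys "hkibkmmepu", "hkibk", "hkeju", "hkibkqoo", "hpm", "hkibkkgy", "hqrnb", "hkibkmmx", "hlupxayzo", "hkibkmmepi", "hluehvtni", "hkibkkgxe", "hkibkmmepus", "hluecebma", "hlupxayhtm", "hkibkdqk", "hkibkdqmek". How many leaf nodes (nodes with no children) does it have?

15

Leaves are exactly the stored words that no other stored word extends.
Those words: "hkeju", "hkibkdqk", "hkibkdqmek", "hkibkkgxe", "hkibkkgy", "hkibkmmepi", "hkibkmmepus", "hkibkmmx", "hkibkqoo", "hluecebma", "hluehvtni", "hlupxayhtm", "hlupxayzo", "hpm", "hqrnb"
Leaf count: 15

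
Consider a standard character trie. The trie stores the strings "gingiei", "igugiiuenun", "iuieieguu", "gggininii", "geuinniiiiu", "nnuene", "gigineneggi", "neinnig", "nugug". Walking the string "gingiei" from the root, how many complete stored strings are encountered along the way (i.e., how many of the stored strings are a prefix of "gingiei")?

Traverse "gingiei" character by character; count nodes along the way that are marked as word ends.
Prefixes of the query that are stored words: "gingiei"
Count: 1

1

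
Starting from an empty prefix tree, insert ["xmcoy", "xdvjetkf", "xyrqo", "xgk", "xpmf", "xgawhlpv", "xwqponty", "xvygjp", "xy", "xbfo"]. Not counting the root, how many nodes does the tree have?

Insert word by word; a character creates a node only if that edge doesn't already exist:
  "xmcoy" → 5 new (x, m, c, o, y)
  "xdvjetkf" → prefix "x" already present; 7 new (d, v, j, e, t, k, f)
  "xyrqo" → prefix "x" already present; 4 new (y, r, q, o)
  "xgk" → prefix "x" already present; 2 new (g, k)
  "xpmf" → prefix "x" already present; 3 new (p, m, f)
  "xgawhlpv" → prefix "xg" already present; 6 new (a, w, h, l, p, v)
  "xwqponty" → prefix "x" already present; 7 new (w, q, p, o, n, t, y)
  "xvygjp" → prefix "x" already present; 5 new (v, y, g, j, p)
  "xy" → prefix "xy" already present; 0 new (none)
  "xbfo" → prefix "x" already present; 3 new (b, f, o)
Total nodes = 5 + 7 + 4 + 2 + 3 + 6 + 7 + 5 + 0 + 3 = 42

42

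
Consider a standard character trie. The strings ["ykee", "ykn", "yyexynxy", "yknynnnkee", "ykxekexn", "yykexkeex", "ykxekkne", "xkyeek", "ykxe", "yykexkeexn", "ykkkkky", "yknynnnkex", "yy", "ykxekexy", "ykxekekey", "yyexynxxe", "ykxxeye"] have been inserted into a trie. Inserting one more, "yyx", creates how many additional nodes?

The longest prefix of "yyx" already in the trie is "yy" (length 2).
So 3 − 2 = 1 new nodes.

1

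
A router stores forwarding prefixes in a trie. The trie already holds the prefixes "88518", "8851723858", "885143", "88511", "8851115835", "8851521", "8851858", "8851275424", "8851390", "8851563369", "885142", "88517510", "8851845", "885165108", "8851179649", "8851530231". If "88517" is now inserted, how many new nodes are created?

0

"88517" is already a full path in the trie; only an end-marker is added.
No new nodes are needed: 0.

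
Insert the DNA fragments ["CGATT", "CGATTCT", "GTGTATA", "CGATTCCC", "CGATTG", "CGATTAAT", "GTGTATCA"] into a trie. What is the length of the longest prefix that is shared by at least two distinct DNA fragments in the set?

6

Equivalently: take the maximum, over all pairs, of their longest common prefix length.
e.g. "CGATTCCC" and "CGATTCT" share the prefix "CGATTC" of length 6; no pair shares a longer one.
Longest shared-prefix length: 6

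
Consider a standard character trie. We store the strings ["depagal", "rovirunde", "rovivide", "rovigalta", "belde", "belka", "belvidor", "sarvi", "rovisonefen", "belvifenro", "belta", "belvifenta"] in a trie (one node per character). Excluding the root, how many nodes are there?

Count nodes per top-level branch (shared prefixes stored once):
  'b'-branch (belde, belka, belta, belvidor, belvifenro, belvifenta): 21 nodes
  'd'-branch (depagal): 7 nodes
  'r'-branch (rovigalta, rovirunde, rovisonefen, rovivide): 25 nodes
  's'-branch (sarvi): 5 nodes
Sum: 58

58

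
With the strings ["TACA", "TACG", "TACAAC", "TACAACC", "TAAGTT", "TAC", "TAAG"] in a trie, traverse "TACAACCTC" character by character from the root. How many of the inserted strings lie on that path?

Traverse "TACAACCTC" character by character; count nodes along the way that are marked as word ends.
Prefixes of the query that are stored words: "TAC", "TACA", "TACAAC", "TACAACC"
Count: 4

4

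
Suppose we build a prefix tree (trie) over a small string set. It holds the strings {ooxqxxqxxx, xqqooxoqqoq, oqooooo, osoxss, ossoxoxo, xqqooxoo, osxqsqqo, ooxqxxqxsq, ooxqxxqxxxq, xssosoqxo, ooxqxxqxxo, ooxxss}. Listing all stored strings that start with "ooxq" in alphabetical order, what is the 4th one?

Filter for "ooxq…" and sort: "ooxqxxqxsq", "ooxqxxqxxo", "ooxqxxqxxx", "ooxqxxqxxxq"
The 4th is ooxqxxqxxxq.

ooxqxxqxxxq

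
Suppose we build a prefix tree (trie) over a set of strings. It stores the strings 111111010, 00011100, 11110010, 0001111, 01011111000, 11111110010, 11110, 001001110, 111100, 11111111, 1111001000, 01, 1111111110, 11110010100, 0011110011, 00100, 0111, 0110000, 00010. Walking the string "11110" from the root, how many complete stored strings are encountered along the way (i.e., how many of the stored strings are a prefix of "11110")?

Walk "11110" from the root; an end-of-word marker is hit whenever a stored word is a prefix of "11110".
Prefixes of the query that are stored words: "11110"
Count: 1

1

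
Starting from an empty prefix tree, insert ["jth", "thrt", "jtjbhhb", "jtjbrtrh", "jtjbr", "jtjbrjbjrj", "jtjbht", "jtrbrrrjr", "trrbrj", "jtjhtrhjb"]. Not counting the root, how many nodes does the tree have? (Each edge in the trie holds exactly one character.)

40

Count nodes per top-level branch (shared prefixes stored once):
  'j'-branch (jth, jtjbhhb, jtjbht, jtjbr, jtjbrjbjrj, jtjbrtrh, jtjhtrhjb, jtrbrrrjr): 31 nodes
  't'-branch (thrt, trrbrj): 9 nodes
Sum: 40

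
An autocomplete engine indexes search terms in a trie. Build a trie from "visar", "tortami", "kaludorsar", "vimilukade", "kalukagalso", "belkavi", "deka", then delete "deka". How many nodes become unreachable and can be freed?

After clearing the end-marker at "deka", prune upward until reaching a node still needed by another word.
No other word shares any prefix with "deka", so all 4 of its nodes go.
Nodes removed: 4

4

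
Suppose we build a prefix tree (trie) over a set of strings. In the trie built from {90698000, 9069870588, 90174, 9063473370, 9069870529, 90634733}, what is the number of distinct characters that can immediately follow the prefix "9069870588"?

Follow the path "9069870588" to its node, then look at its outgoing edges.
No stored string extends past "9069870588".
That node has 0 child edges.

0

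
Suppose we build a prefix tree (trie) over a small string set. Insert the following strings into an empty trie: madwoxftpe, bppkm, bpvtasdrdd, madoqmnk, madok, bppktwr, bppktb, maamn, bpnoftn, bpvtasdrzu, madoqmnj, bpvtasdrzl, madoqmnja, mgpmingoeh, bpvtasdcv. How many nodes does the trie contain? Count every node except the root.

57

Count nodes per top-level branch (shared prefixes stored once):
  'b'-branch (bpnoftn, bppkm, bppktb, bppktwr, bpvtasdcv, bpvtasdrdd, bpvtasdrzl, bpvtasdrzu): 27 nodes
  'm'-branch (maamn, madok, madoqmnj, madoqmnja, madoqmnk, madwoxftpe, mgpmingoeh): 30 nodes
Sum: 57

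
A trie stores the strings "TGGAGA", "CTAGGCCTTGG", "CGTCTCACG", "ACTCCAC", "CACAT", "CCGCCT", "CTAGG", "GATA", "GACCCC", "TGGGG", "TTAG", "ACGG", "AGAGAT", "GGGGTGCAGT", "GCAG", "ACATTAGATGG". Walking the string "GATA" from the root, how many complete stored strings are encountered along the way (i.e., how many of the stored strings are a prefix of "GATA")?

1

Traverse "GATA" character by character; count nodes along the way that are marked as word ends.
Prefixes of the query that are stored words: "GATA"
Count: 1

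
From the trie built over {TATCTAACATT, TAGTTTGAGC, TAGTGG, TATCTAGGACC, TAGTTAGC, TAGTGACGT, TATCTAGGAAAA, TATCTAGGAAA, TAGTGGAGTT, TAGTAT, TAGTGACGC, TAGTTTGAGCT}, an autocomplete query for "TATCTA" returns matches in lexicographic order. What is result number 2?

TATCTAGGAAA

Words with prefix "TATCTA", in lexicographic order: "TATCTAACATT", "TATCTAGGAAA", "TATCTAGGAAAA", "TATCTAGGACC"
The 2nd is TATCTAGGAAA.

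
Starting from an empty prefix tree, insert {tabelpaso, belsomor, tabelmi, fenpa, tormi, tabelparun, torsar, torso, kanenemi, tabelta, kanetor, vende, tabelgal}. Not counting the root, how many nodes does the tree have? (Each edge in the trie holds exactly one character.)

For each word, the new-node count is its length minus the longest prefix already in the trie:
  "tabelpaso" → 9 new (t, a, b, e, l, p, a, s, o)
  "belsomor" → 8 new (b, e, l, s, o, m, o, r)
  "tabelmi" → prefix "tabel" already present; 2 new (m, i)
  "fenpa" → 5 new (f, e, n, p, a)
  "tormi" → prefix "t" already present; 4 new (o, r, m, i)
  "tabelparun" → prefix "tabelpa" already present; 3 new (r, u, n)
  "torsar" → prefix "tor" already present; 3 new (s, a, r)
  "torso" → prefix "tors" already present; 1 new (o)
  "kanenemi" → 8 new (k, a, n, e, n, e, m, i)
  "tabelta" → prefix "tabel" already present; 2 new (t, a)
  "kanetor" → prefix "kane" already present; 3 new (t, o, r)
  "vende" → 5 new (v, e, n, d, e)
  "tabelgal" → prefix "tabel" already present; 3 new (g, a, l)
Total nodes = 9 + 8 + 2 + 5 + 4 + 3 + 3 + 1 + 8 + 2 + 3 + 5 + 3 = 56

56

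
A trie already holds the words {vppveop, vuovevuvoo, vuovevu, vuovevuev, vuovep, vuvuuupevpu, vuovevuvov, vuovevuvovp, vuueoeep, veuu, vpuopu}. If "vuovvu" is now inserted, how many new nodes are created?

2

The longest prefix of "vuovvu" already in the trie is "vuov" (length 4).
New nodes needed: |"vuovvu"| − 4 = 6 − 4 = 2.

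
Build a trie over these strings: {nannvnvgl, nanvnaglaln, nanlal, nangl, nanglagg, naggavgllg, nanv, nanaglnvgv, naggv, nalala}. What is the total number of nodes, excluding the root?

45

For each word, the new-node count is its length minus the longest prefix already in the trie:
  "nannvnvgl" → 9 new (n, a, n, n, v, n, v, g, l)
  "nanvnaglaln" → prefix "nan" already present; 8 new (v, n, a, g, l, a, l, n)
  "nanlal" → prefix "nan" already present; 3 new (l, a, l)
  "nangl" → prefix "nan" already present; 2 new (g, l)
  "nanglagg" → prefix "nangl" already present; 3 new (a, g, g)
  "naggavgllg" → prefix "na" already present; 8 new (g, g, a, v, g, l, l, g)
  "nanv" → prefix "nanv" already present; 0 new (none)
  "nanaglnvgv" → prefix "nan" already present; 7 new (a, g, l, n, v, g, v)
  "naggv" → prefix "nagg" already present; 1 new (v)
  "nalala" → prefix "na" already present; 4 new (l, a, l, a)
Total nodes = 9 + 8 + 3 + 2 + 3 + 8 + 0 + 7 + 1 + 4 = 45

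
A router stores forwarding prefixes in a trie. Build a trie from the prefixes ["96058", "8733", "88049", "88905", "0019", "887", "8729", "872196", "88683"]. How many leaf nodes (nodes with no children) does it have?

9

A leaf is a node with no children — equivalently, the end of a word that is not a proper prefix of any other stored word.
Those words: "0019", "872196", "8729", "8733", "88049", "88683", "887", "88905", "96058"
Leaf count: 9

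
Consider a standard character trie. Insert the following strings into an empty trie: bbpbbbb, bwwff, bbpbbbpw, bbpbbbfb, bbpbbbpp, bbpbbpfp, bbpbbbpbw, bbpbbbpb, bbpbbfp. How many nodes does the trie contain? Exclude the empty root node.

Count nodes per top-level branch (shared prefixes stored once):
  'b'-branch (bbpbbbb, bbpbbbfb, bbpbbbpb, bbpbbbpbw, bbpbbbpp, bbpbbbpw, bbpbbfp, bbpbbpfp, bwwff): 23 nodes
Sum: 23

23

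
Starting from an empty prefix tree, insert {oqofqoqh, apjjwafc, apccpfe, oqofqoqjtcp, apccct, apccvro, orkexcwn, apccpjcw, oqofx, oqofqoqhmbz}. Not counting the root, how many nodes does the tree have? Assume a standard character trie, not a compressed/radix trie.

44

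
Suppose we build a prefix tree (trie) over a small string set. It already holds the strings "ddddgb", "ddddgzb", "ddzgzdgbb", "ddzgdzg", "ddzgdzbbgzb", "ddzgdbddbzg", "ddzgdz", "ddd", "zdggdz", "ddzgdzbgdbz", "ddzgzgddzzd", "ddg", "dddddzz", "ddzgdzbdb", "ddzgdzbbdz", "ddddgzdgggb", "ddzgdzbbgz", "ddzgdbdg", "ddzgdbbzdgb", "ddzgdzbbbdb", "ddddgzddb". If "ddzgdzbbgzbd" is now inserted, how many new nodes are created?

"ddzgdzbbgzb" is already a path in the trie; the remaining "d" must be added.
Each of the 1 remaining characters creates one node.

1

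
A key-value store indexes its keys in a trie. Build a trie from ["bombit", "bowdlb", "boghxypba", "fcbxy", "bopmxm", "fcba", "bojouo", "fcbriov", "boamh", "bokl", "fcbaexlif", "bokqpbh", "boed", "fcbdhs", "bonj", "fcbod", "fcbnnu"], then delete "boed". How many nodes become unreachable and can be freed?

2

Walk "boed" from the leaf back toward the root, removing each node that no remaining word uses.
The suffix "ed" (2 nodes) is used only by "boed"; the node for "bo" still has the child "m", so pruning stops there.
Nodes removed: 2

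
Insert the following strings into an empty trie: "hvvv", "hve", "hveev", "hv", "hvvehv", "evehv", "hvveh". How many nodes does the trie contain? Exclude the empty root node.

Trace insertions, counting only characters that open a new branch:
  "hvvv" → 4 new (h, v, v, v)
  "hve" → prefix "hv" already present; 1 new (e)
  "hveev" → prefix "hve" already present; 2 new (e, v)
  "hv" → prefix "hv" already present; 0 new (none)
  "hvvehv" → prefix "hvv" already present; 3 new (e, h, v)
  "evehv" → 5 new (e, v, e, h, v)
  "hvveh" → prefix "hvveh" already present; 0 new (none)
Total nodes = 4 + 1 + 2 + 0 + 3 + 5 + 0 = 15

15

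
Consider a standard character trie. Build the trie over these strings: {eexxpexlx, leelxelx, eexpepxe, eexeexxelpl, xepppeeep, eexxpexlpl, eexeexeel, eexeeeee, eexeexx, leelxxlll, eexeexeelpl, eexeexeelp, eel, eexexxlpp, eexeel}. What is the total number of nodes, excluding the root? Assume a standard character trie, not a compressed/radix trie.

For each word, the new-node count is its length minus the longest prefix already in the trie:
  "eexxpexlx" → 9 new (e, e, x, x, p, e, x, l, x)
  "leelxelx" → 8 new (l, e, e, l, x, e, l, x)
  "eexpepxe" → prefix "eex" already present; 5 new (p, e, p, x, e)
  "eexeexxelpl" → prefix "eex" already present; 8 new (e, e, x, x, e, l, p, l)
  "xepppeeep" → 9 new (x, e, p, p, p, e, e, e, p)
  "eexxpexlpl" → prefix "eexxpexl" already present; 2 new (p, l)
  "eexeexeel" → prefix "eexeex" already present; 3 new (e, e, l)
  "eexeeeee" → prefix "eexee" already present; 3 new (e, e, e)
  "eexeexx" → prefix "eexeexx" already present; 0 new (none)
  "leelxxlll" → prefix "leelx" already present; 4 new (x, l, l, l)
  "eexeexeelpl" → prefix "eexeexeel" already present; 2 new (p, l)
  "eexeexeelp" → prefix "eexeexeelp" already present; 0 new (none)
  "eel" → prefix "ee" already present; 1 new (l)
  "eexexxlpp" → prefix "eexe" already present; 5 new (x, x, l, p, p)
  "eexeel" → prefix "eexee" already present; 1 new (l)
Total nodes = 9 + 8 + 5 + 8 + 9 + 2 + 3 + 3 + 0 + 4 + 2 + 0 + 1 + 5 + 1 = 60

60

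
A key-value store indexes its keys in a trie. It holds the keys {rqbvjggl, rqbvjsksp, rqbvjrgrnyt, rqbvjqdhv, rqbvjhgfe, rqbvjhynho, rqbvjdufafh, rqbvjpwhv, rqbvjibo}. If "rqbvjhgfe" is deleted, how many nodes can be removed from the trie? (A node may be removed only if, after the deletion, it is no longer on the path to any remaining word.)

3

Walk "rqbvjhgfe" from the leaf back toward the root, removing each node that no remaining word uses.
The suffix "gfe" (3 nodes) is used only by "rqbvjhgfe"; the node for "rqbvjh" still has the child "y", so pruning stops there.
Nodes removed: 3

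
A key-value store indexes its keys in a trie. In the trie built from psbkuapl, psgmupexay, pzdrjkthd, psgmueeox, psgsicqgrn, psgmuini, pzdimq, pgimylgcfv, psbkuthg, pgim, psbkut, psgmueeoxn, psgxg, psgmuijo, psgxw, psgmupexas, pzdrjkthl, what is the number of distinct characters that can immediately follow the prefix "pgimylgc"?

Follow the path "pgimylgc" to its node, then look at its outgoing edges.
Distinct next characters after "pgimylgc": f.
That node has 1 child edge.

1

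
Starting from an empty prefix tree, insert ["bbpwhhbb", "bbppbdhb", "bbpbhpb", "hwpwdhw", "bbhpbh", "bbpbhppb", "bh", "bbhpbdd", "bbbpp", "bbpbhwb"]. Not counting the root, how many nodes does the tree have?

38

Count nodes per top-level branch (shared prefixes stored once):
  'b'-branch (bbbpp, bbhpbdd, bbhpbh, bbpbhpb, bbpbhppb, bbpbhwb, bbppbdhb, bbpwhhbb, bh): 31 nodes
  'h'-branch (hwpwdhw): 7 nodes
Sum: 38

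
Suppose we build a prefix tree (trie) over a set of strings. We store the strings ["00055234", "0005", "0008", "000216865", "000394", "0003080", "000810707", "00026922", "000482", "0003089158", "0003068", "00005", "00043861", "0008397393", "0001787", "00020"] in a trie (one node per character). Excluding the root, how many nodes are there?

For each word, the new-node count is its length minus the longest prefix already in the trie:
  "00055234" → 8 new (0, 0, 0, 5, 5, 2, 3, 4)
  "0005" → prefix "0005" already present; 0 new (none)
  "0008" → prefix "000" already present; 1 new (8)
  "000216865" → prefix "000" already present; 6 new (2, 1, 6, 8, 6, 5)
  "000394" → prefix "000" already present; 3 new (3, 9, 4)
  "0003080" → prefix "0003" already present; 3 new (0, 8, 0)
  "000810707" → prefix "0008" already present; 5 new (1, 0, 7, 0, 7)
  "00026922" → prefix "0002" already present; 4 new (6, 9, 2, 2)
  "000482" → prefix "000" already present; 3 new (4, 8, 2)
  "0003089158" → prefix "000308" already present; 4 new (9, 1, 5, 8)
  "0003068" → prefix "00030" already present; 2 new (6, 8)
  "00005" → prefix "000" already present; 2 new (0, 5)
  "00043861" → prefix "0004" already present; 4 new (3, 8, 6, 1)
  "0008397393" → prefix "0008" already present; 6 new (3, 9, 7, 3, 9, 3)
  "0001787" → prefix "000" already present; 4 new (1, 7, 8, 7)
  "00020" → prefix "0002" already present; 1 new (0)
Total nodes = 8 + 0 + 1 + 6 + 3 + 3 + 5 + 4 + 3 + 4 + 2 + 2 + 4 + 6 + 4 + 1 = 56

56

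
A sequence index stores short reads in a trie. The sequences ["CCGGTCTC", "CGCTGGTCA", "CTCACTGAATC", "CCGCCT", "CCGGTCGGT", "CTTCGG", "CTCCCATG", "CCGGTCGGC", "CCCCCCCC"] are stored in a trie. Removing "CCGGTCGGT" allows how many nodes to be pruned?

A node on "CCGGTCGGT"'s path can go only if nothing else ends at it or branches off below it.
The suffix "T" (1 node) is used only by "CCGGTCGGT"; the node for "CCGGTCGG" still has the child "C", so pruning stops there.
Nodes removed: 1

1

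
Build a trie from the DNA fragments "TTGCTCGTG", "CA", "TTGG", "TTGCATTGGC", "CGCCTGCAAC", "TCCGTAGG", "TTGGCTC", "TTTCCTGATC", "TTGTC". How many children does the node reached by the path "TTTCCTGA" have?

1

Follow the path "TTTCCTGA" to its node, then look at its outgoing edges.
Distinct next characters after "TTTCCTGA": T.
That node has 1 child edge.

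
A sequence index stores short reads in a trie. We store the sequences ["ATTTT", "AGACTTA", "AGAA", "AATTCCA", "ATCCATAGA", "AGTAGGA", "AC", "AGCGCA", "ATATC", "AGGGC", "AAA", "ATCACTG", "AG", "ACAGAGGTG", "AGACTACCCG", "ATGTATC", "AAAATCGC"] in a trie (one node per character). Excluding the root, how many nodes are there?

68

Insert word by word; a character creates a node only if that edge doesn't already exist:
  "ATTTT" → 5 new (A, T, T, T, T)
  "AGACTTA" → prefix "A" already present; 6 new (G, A, C, T, T, A)
  "AGAA" → prefix "AGA" already present; 1 new (A)
  "AATTCCA" → prefix "A" already present; 6 new (A, T, T, C, C, A)
  "ATCCATAGA" → prefix "AT" already present; 7 new (C, C, A, T, A, G, A)
  "AGTAGGA" → prefix "AG" already present; 5 new (T, A, G, G, A)
  "AC" → prefix "A" already present; 1 new (C)
  "AGCGCA" → prefix "AG" already present; 4 new (C, G, C, A)
  "ATATC" → prefix "AT" already present; 3 new (A, T, C)
  "AGGGC" → prefix "AG" already present; 3 new (G, G, C)
  "AAA" → prefix "AA" already present; 1 new (A)
  "ATCACTG" → prefix "ATC" already present; 4 new (A, C, T, G)
  "AG" → prefix "AG" already present; 0 new (none)
  "ACAGAGGTG" → prefix "AC" already present; 7 new (A, G, A, G, G, T, G)
  "AGACTACCCG" → prefix "AGACT" already present; 5 new (A, C, C, C, G)
  "ATGTATC" → prefix "AT" already present; 5 new (G, T, A, T, C)
  "AAAATCGC" → prefix "AAA" already present; 5 new (A, T, C, G, C)
Total nodes = 5 + 6 + 1 + 6 + 7 + 5 + 1 + 4 + 3 + 3 + 1 + 4 + 0 + 7 + 5 + 5 + 5 = 68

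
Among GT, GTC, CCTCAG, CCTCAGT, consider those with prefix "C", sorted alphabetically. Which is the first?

CCTCAG

DFS of the "C" subtree visits, in order: "CCTCAG", "CCTCAGT"
Position 1: CCTCAG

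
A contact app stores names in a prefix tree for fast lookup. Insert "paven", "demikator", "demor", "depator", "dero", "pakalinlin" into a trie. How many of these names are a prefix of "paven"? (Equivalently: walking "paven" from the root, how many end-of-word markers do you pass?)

1

Walk "paven" from the root; an end-of-word marker is hit whenever a stored word is a prefix of "paven".
Prefixes of the query that are stored words: "paven"
Count: 1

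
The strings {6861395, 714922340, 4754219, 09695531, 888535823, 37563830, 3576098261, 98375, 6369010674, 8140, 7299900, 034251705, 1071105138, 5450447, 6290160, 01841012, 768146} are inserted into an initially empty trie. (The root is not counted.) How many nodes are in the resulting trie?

Trace insertions, counting only characters that open a new branch:
  "6861395" → 7 new (6, 8, 6, 1, 3, 9, 5)
  "714922340" → 9 new (7, 1, 4, 9, 2, 2, 3, 4, 0)
  "4754219" → 7 new (4, 7, 5, 4, 2, 1, 9)
  "09695531" → 8 new (0, 9, 6, 9, 5, 5, 3, 1)
  "888535823" → 9 new (8, 8, 8, 5, 3, 5, 8, 2, 3)
  "37563830" → 8 new (3, 7, 5, 6, 3, 8, 3, 0)
  "3576098261" → prefix "3" already present; 9 new (5, 7, 6, 0, 9, 8, 2, 6, 1)
  "98375" → 5 new (9, 8, 3, 7, 5)
  "6369010674" → prefix "6" already present; 9 new (3, 6, 9, 0, 1, 0, 6, 7, 4)
  "8140" → prefix "8" already present; 3 new (1, 4, 0)
  "7299900" → prefix "7" already present; 6 new (2, 9, 9, 9, 0, 0)
  "034251705" → prefix "0" already present; 8 new (3, 4, 2, 5, 1, 7, 0, 5)
  "1071105138" → 10 new (1, 0, 7, 1, 1, 0, 5, 1, 3, 8)
  "5450447" → 7 new (5, 4, 5, 0, 4, 4, 7)
  "6290160" → prefix "6" already present; 6 new (2, 9, 0, 1, 6, 0)
  "01841012" → prefix "0" already present; 7 new (1, 8, 4, 1, 0, 1, 2)
  "768146" → prefix "7" already present; 5 new (6, 8, 1, 4, 6)
Total nodes = 7 + 9 + 7 + 8 + 9 + 8 + 9 + 5 + 9 + 3 + 6 + 8 + 10 + 7 + 6 + 7 + 5 = 123

123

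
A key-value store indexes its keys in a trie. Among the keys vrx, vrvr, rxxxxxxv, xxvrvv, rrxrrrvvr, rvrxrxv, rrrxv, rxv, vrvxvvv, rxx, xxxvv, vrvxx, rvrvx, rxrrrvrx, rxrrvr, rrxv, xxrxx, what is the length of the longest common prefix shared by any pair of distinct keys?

Equivalently: take the maximum, over all pairs, of their longest common prefix length.
e.g. "rxrrrvrx" and "rxrrvr" share the prefix "rxrr" of length 4; no pair shares a longer one.
Longest shared-prefix length: 4

4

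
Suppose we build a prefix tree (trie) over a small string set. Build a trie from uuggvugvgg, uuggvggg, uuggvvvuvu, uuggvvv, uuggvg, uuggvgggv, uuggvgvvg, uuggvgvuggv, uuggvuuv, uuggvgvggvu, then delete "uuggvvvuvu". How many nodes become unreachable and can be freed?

3

A node on "uuggvvvuvu"'s path can go only if nothing else ends at it or branches off below it.
The suffix "uvu" (3 nodes) is used only by "uuggvvvuvu"; "uuggvvv" is itself a stored word, so pruning stops there.
Nodes removed: 3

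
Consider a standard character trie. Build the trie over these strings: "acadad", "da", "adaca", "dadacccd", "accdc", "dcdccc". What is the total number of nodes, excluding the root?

Count nodes per top-level branch (shared prefixes stored once):
  'a'-branch (acadad, accdc, adaca): 13 nodes
  'd'-branch (da, dadacccd, dcdccc): 13 nodes
Sum: 26

26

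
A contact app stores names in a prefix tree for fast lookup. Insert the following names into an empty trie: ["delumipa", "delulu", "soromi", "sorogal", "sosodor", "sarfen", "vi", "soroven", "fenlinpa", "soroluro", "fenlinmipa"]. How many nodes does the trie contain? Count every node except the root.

50

For each word, the new-node count is its length minus the longest prefix already in the trie:
  "delumipa" → 8 new (d, e, l, u, m, i, p, a)
  "delulu" → prefix "delu" already present; 2 new (l, u)
  "soromi" → 6 new (s, o, r, o, m, i)
  "sorogal" → prefix "soro" already present; 3 new (g, a, l)
  "sosodor" → prefix "so" already present; 5 new (s, o, d, o, r)
  "sarfen" → prefix "s" already present; 5 new (a, r, f, e, n)
  "vi" → 2 new (v, i)
  "soroven" → prefix "soro" already present; 3 new (v, e, n)
  "fenlinpa" → 8 new (f, e, n, l, i, n, p, a)
  "soroluro" → prefix "soro" already present; 4 new (l, u, r, o)
  "fenlinmipa" → prefix "fenlin" already present; 4 new (m, i, p, a)
Total nodes = 8 + 2 + 6 + 3 + 5 + 5 + 2 + 3 + 8 + 4 + 4 = 50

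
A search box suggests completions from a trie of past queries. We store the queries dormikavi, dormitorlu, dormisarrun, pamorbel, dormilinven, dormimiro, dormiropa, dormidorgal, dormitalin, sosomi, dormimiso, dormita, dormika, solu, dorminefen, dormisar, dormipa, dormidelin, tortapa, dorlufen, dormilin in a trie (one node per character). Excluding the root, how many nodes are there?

Trace insertions, counting only characters that open a new branch:
  "dormikavi" → 9 new (d, o, r, m, i, k, a, v, i)
  "dormitorlu" → prefix "dormi" already present; 5 new (t, o, r, l, u)
  "dormisarrun" → prefix "dormi" already present; 6 new (s, a, r, r, u, n)
  "pamorbel" → 8 new (p, a, m, o, r, b, e, l)
  "dormilinven" → prefix "dormi" already present; 6 new (l, i, n, v, e, n)
  "dormimiro" → prefix "dormi" already present; 4 new (m, i, r, o)
  "dormiropa" → prefix "dormi" already present; 4 new (r, o, p, a)
  "dormidorgal" → prefix "dormi" already present; 6 new (d, o, r, g, a, l)
  "dormitalin" → prefix "dormit" already present; 4 new (a, l, i, n)
  "sosomi" → 6 new (s, o, s, o, m, i)
  "dormimiso" → prefix "dormimi" already present; 2 new (s, o)
  "dormita" → prefix "dormita" already present; 0 new (none)
  "dormika" → prefix "dormika" already present; 0 new (none)
  "solu" → prefix "so" already present; 2 new (l, u)
  "dorminefen" → prefix "dormi" already present; 5 new (n, e, f, e, n)
  "dormisar" → prefix "dormisar" already present; 0 new (none)
  "dormipa" → prefix "dormi" already present; 2 new (p, a)
  "dormidelin" → prefix "dormid" already present; 4 new (e, l, i, n)
  "tortapa" → 7 new (t, o, r, t, a, p, a)
  "dorlufen" → prefix "dor" already present; 5 new (l, u, f, e, n)
  "dormilin" → prefix "dormilin" already present; 0 new (none)
Total nodes = 9 + 5 + 6 + 8 + 6 + 4 + 4 + 6 + 4 + 6 + 2 + 0 + 0 + 2 + 5 + 0 + 2 + 4 + 7 + 5 + 0 = 85

85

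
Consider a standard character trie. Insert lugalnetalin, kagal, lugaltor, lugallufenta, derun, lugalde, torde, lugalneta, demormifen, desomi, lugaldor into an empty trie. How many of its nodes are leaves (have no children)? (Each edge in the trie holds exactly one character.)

Leaves are exactly the stored words that no other stored word extends.
Those words: "demormifen", "derun", "desomi", "kagal", "lugalde", "lugaldor", "lugallufenta", "lugalnetalin", "lugaltor", "torde"
Leaf count: 10

10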